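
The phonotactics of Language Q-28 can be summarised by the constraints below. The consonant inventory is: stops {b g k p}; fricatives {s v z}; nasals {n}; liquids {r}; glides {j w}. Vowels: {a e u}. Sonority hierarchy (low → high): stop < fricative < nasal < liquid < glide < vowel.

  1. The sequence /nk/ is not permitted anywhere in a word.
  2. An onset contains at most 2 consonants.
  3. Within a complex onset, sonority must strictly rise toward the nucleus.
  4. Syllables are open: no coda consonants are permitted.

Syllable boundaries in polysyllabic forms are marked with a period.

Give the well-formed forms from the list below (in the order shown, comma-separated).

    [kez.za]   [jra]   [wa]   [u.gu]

[wa], [u.gu]

[kez.za] — violates constraint 4: syllable 1 coda /z/ has 1 consonant (> 0) → ill-formed
[jra] — violates constraint 3: syllable 1 onset /jr/: /j/ (glide, 5) → /r/ (liquid, 4) does not rise → ill-formed
[wa] — σ1 onset /w/, coda /∅/ ok → well-formed
[u.gu] — σ1 onset /∅/, coda /∅/ ok; σ2 onset /g/, coda /∅/ ok → well-formed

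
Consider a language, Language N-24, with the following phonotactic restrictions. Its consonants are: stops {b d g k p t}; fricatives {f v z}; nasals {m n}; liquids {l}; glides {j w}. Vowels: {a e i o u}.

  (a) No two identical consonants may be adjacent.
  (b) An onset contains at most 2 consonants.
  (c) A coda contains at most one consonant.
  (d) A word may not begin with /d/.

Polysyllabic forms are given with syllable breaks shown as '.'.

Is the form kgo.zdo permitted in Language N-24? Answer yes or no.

yes

kgo.zdo — σ1 onset /kg/ (2C), coda /∅/ ok; σ2 onset /zd/ (2C), coda /∅/ ok → permitted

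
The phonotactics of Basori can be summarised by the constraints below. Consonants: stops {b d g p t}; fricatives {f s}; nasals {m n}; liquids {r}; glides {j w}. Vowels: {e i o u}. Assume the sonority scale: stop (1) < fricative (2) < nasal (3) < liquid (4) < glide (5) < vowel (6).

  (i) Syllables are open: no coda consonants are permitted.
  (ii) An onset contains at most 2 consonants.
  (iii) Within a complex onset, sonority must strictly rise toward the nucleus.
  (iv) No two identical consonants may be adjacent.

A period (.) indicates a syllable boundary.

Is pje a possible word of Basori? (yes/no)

pje — σ1 onset /pj/ (1→5 rises), coda /∅/ ok → well-formed

yes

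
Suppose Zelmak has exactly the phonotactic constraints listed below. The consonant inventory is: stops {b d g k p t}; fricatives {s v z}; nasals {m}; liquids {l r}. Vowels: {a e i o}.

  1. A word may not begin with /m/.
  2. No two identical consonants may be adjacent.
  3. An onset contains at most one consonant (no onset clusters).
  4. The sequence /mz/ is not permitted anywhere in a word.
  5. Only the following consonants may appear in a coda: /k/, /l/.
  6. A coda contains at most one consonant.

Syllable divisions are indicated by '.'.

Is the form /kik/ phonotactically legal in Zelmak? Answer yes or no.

/kik/ — σ1 onset /k/, coda /k/ ok → phonotactically legal

yes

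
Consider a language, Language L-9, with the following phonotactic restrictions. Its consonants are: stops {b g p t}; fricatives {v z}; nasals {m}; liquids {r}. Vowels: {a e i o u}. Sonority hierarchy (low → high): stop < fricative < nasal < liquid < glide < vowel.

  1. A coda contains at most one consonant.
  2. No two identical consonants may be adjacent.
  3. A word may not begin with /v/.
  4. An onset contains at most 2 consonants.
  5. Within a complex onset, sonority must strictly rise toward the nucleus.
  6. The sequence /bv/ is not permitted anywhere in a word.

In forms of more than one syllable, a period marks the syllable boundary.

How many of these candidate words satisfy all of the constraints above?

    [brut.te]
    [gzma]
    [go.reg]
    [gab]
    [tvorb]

[brut.te] — violates constraint 2: adjacent identical consonants /tt/ → ill-formed
[gzma] — violates constraint 4: syllable 1 onset /gzm/ has 3 consonants (> 2) → ill-formed
[go.reg] — σ1 onset /g/, coda /∅/ ok; σ2 onset /r/, coda /g/ ok → well-formed
[gab] — σ1 onset /g/, coda /b/ ok → well-formed
[tvorb] — violates constraint 1: syllable 1 coda /rb/ has 2 consonants (> 1) → ill-formed
Well-formed: [go.reg], [gab] → 2.

2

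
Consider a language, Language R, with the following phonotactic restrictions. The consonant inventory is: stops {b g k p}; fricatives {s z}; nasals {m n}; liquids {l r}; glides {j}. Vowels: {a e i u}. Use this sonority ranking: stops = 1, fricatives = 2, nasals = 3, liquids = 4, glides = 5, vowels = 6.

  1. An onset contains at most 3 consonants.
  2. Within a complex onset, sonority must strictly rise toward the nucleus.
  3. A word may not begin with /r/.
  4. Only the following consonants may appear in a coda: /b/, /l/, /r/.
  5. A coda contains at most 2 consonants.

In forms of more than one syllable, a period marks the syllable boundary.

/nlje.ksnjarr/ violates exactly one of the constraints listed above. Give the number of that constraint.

/nlje.ksnjarr/: syllable 2 onset /ksnj/ has 4 consonants (> 3).
This is a violation of constraint 1: "An onset contains at most 3 consonants."
The remaining constraints (2, 3, 4, 5) are satisfied.

1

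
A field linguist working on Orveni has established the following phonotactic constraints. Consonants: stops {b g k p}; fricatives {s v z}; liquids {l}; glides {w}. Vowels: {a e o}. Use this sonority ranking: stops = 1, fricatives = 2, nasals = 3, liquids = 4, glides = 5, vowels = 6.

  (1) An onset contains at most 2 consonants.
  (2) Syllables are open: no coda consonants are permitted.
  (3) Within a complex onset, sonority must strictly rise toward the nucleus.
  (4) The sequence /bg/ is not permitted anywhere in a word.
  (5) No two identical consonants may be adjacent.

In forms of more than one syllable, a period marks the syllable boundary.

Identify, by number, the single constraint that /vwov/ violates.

/vwov/: syllable 1 coda /v/ has 1 consonant (> 0).
This is a violation of constraint 2: "Syllables are open: no coda consonants are permitted."
The remaining constraints (1, 3, 4, 5) are satisfied.

2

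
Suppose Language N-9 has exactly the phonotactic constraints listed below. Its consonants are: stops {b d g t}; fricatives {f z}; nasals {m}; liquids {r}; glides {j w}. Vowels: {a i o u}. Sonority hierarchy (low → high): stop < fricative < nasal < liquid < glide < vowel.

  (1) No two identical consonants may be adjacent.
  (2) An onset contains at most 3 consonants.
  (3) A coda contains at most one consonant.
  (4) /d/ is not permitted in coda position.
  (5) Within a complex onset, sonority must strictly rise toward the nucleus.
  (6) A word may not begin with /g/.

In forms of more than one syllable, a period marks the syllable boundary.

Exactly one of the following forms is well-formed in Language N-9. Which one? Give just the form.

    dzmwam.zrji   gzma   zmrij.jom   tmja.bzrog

tmja.bzrog

dzmwam.zrji — violates constraint 2: syllable 1 onset /dzmw/ has 4 consonants (> 3) → ill-formed
gzma — violates constraint 6: word begins with /g/ → ill-formed
zmrij.jom — violates constraint 1: adjacent identical consonants /jj/ → ill-formed
tmja.bzrog — σ1 onset /tmj/ (1→3→5 rises), coda /∅/ ok; σ2 onset /bzr/ (1→2→4 rises), coda /g/ ok → well-formed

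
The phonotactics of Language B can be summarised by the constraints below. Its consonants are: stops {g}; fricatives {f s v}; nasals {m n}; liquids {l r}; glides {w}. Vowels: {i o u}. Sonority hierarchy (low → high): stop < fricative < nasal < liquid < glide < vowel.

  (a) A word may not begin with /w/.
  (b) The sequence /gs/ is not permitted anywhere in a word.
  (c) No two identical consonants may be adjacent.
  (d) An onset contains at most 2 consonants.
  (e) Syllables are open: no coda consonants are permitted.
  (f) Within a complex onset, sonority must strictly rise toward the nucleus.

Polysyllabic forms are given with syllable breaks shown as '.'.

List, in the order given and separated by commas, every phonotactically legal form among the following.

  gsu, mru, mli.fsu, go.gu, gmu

gsu — violates constraint (b): contains banned sequence /gs/ → phonotactically illegal
mru — σ1 onset /mr/ (3→4 rises), coda /∅/ ok → phonotactically legal
mli.fsu — violates constraint (f): syllable 2 onset /fs/: /f/ (fricative, 2) → /s/ (fricative, 2) does not rise → phonotactically illegal
go.gu — σ1 onset /g/, coda /∅/ ok; σ2 onset /g/, coda /∅/ ok → phonotactically legal
gmu — σ1 onset /gm/ (1→3 rises), coda /∅/ ok → phonotactically legal

mru, go.gu, gmu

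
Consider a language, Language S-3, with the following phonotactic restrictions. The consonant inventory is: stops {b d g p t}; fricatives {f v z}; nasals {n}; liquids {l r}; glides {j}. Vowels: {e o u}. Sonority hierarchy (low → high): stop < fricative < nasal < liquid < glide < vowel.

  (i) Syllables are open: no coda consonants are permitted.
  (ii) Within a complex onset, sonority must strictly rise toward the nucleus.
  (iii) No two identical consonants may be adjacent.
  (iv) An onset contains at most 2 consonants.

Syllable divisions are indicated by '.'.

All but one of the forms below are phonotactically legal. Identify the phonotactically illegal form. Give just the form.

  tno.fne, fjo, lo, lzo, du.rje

lzo

tno.fne — σ1 onset /tn/ (1→3 rises), coda /∅/ ok; σ2 onset /fn/ (2→3 rises), coda /∅/ ok → phonotactically legal
fjo — σ1 onset /fj/ (2→5 rises), coda /∅/ ok → phonotactically legal
lo — σ1 onset /l/, coda /∅/ ok → phonotactically legal
lzo — violates constraint (ii): syllable 1 onset /lz/: /l/ (liquid, 4) → /z/ (fricative, 2) does not rise → phonotactically illegal
du.rje — σ1 onset /d/, coda /∅/ ok; σ2 onset /rj/ (4→5 rises), coda /∅/ ok → phonotactically legal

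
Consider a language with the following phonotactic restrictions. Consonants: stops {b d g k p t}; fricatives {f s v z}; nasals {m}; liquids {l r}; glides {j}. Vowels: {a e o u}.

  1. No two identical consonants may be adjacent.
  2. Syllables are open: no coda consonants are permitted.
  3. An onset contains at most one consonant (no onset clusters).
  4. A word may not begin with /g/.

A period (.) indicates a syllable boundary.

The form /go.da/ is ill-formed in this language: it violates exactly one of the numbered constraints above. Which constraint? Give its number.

/go.da/: word begins with /g/.
This is a violation of constraint 4: "A word may not begin with /g/."
The remaining constraints (1, 2, 3) are satisfied.

4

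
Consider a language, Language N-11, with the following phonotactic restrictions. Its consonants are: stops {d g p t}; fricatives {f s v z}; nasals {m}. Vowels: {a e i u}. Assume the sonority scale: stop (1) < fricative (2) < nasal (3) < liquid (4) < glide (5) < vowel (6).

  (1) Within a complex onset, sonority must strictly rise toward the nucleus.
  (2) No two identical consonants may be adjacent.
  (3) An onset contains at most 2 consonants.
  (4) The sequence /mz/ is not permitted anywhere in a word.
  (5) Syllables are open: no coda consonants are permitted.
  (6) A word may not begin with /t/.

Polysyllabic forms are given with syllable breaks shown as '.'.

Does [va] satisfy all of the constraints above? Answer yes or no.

[va] — σ1 onset /v/, coda /∅/ ok → licit

yes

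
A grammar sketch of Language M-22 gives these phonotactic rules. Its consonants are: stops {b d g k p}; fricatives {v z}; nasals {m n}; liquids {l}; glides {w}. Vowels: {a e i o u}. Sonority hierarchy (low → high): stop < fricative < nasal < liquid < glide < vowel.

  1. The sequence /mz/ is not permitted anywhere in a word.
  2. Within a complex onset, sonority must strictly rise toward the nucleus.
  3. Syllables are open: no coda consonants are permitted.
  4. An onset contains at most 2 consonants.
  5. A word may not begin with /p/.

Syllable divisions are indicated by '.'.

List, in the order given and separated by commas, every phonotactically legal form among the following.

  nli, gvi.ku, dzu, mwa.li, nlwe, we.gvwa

nli — σ1 onset /nl/ (3→4 rises), coda /∅/ ok → phonotactically legal
gvi.ku — σ1 onset /gv/ (1→2 rises), coda /∅/ ok; σ2 onset /k/, coda /∅/ ok → phonotactically legal
dzu — σ1 onset /dz/ (1→2 rises), coda /∅/ ok → phonotactically legal
mwa.li — σ1 onset /mw/ (3→5 rises), coda /∅/ ok; σ2 onset /l/, coda /∅/ ok → phonotactically legal
nlwe — violates constraint 4: syllable 1 onset /nlw/ has 3 consonants (> 2) → phonotactically illegal
we.gvwa — violates constraint 4: syllable 2 onset /gvw/ has 3 consonants (> 2) → phonotactically illegal

nli, gvi.ku, dzu, mwa.li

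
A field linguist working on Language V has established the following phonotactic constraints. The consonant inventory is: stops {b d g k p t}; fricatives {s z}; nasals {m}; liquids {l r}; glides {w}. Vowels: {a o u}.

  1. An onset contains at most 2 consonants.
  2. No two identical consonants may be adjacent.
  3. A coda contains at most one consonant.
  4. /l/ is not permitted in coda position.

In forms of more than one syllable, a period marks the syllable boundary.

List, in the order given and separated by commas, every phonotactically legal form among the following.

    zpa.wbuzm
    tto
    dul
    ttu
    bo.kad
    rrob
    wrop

zpa.wbuzm — violates constraint 3: syllable 2 coda /zm/ has 2 consonants (> 1) → phonotactically illegal
tto — violates constraint 2: adjacent identical consonants /tt/ → phonotactically illegal
dul — violates constraint 4: syllable 1 coda contains /l/ → phonotactically illegal
ttu — violates constraint 2: adjacent identical consonants /tt/ → phonotactically illegal
bo.kad — σ1 onset /b/, coda /∅/ ok; σ2 onset /k/, coda /d/ ok → phonotactically legal
rrob — violates constraint 2: adjacent identical consonants /rr/ → phonotactically illegal
wrop — σ1 onset /wr/ (2C), coda /p/ ok → phonotactically legal

bo.kad, wrop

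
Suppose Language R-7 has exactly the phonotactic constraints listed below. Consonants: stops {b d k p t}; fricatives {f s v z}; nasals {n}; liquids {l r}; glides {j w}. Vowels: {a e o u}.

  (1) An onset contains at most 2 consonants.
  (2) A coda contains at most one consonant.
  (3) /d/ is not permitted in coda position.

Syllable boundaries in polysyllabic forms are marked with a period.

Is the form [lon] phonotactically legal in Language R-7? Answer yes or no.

[lon] — σ1 onset /l/, coda /n/ ok → phonotactically legal

yes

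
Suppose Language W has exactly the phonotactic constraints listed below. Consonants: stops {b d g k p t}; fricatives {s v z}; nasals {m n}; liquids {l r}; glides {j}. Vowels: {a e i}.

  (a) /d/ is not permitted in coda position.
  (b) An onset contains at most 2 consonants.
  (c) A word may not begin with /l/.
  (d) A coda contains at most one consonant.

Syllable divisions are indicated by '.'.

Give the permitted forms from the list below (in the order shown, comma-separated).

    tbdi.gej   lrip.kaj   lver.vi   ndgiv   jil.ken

jil.ken

tbdi.gej — violates constraint (b): syllable 1 onset /tbd/ has 3 consonants (> 2) → not permitted
lrip.kaj — violates constraint (c): word begins with /l/ → not permitted
lver.vi — violates constraint (c): word begins with /l/ → not permitted
ndgiv — violates constraint (b): syllable 1 onset /ndg/ has 3 consonants (> 2) → not permitted
jil.ken — σ1 onset /j/, coda /l/ ok; σ2 onset /k/, coda /n/ ok → permitted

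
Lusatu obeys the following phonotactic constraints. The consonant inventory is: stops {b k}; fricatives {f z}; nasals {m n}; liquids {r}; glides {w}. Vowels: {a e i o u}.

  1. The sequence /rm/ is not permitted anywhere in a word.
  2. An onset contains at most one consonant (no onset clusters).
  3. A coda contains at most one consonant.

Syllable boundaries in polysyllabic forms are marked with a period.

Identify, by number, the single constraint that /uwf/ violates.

/uwf/: syllable 1 coda /wf/ has 2 consonants (> 1).
This is a violation of constraint 3: "A coda contains at most one consonant."
The remaining constraints (1, 2) are satisfied.

3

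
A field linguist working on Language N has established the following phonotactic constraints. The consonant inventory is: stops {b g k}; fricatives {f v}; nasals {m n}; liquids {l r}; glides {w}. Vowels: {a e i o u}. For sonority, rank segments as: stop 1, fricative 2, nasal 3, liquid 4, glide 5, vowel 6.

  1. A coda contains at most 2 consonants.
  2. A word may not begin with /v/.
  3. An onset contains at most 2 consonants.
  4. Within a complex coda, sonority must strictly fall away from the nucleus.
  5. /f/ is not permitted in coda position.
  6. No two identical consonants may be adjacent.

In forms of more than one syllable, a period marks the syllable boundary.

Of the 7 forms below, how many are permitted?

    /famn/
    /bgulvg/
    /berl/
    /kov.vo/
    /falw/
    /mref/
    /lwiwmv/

0

/famn/ — violates constraint 4: syllable 1 coda /mn/: /m/ (nasal, 3) → /n/ (nasal, 3) does not fall → not permitted
/bgulvg/ — violates constraint 1: syllable 1 coda /lvg/ has 3 consonants (> 2) → not permitted
/berl/ — violates constraint 4: syllable 1 coda /rl/: /r/ (liquid, 4) → /l/ (liquid, 4) does not fall → not permitted
/kov.vo/ — violates constraint 6: adjacent identical consonants /vv/ → not permitted
/falw/ — violates constraint 4: syllable 1 coda /lw/: /l/ (liquid, 4) → /w/ (glide, 5) does not fall → not permitted
/mref/ — violates constraint 5: syllable 1 coda contains /f/ → not permitted
/lwiwmv/ — violates constraint 1: syllable 1 coda /wmv/ has 3 consonants (> 2) → not permitted
No form is permitted → 0.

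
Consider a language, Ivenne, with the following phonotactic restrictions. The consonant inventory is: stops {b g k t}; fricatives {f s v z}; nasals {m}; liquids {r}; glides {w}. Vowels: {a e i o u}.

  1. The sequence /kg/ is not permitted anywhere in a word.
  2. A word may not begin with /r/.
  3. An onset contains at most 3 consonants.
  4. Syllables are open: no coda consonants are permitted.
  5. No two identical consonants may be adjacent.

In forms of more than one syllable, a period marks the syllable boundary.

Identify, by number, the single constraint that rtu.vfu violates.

2

rtu.vfu: word begins with /r/.
This is a violation of constraint 2: "A word may not begin with /r/."
The remaining constraints (1, 3, 4, 5) are satisfied.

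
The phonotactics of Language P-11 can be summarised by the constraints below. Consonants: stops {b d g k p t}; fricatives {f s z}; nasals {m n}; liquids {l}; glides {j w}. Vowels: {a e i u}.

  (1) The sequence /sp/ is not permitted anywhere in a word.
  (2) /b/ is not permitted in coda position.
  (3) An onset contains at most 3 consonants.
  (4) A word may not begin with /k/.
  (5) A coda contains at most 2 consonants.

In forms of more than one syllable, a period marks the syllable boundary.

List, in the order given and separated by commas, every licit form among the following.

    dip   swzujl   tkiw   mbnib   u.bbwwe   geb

dip — σ1 onset /d/, coda /p/ ok → licit
swzujl — σ1 onset /swz/ (3C), coda /jl/ (2C) ok → licit
tkiw — σ1 onset /tk/ (2C), coda /w/ ok → licit
mbnib — violates constraint 2: syllable 1 coda contains /b/ → illicit
u.bbwwe — violates constraint 3: syllable 2 onset /bbww/ has 4 consonants (> 3) → illicit
geb — violates constraint 2: syllable 1 coda contains /b/ → illicit

dip, swzujl, tkiw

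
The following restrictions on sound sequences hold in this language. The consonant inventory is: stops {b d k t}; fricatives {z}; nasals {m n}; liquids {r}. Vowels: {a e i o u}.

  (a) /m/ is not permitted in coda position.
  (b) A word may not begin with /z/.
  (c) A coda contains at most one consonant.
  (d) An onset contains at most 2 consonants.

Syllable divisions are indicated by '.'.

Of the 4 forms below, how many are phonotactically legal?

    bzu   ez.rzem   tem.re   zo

bzu — σ1 onset /bz/ (2C), coda /∅/ ok → phonotactically legal
ez.rzem — violates constraint (a): syllable 2 coda contains /m/ → phonotactically illegal
tem.re — violates constraint (a): syllable 1 coda contains /m/ → phonotactically illegal
zo — violates constraint (b): word begins with /z/ → phonotactically illegal
Phonotactically legal: bzu → 1.

1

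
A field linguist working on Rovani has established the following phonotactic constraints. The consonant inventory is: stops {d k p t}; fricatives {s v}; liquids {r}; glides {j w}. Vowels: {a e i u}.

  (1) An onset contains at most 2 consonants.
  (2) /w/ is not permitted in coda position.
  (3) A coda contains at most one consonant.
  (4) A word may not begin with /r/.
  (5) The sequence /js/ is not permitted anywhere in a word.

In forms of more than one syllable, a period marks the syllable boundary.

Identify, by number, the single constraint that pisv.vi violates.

3

pisv.vi: syllable 1 coda /sv/ has 2 consonants (> 1).
This is a violation of constraint 3: "A coda contains at most one consonant."
The remaining constraints (1, 2, 4, 5) are satisfied.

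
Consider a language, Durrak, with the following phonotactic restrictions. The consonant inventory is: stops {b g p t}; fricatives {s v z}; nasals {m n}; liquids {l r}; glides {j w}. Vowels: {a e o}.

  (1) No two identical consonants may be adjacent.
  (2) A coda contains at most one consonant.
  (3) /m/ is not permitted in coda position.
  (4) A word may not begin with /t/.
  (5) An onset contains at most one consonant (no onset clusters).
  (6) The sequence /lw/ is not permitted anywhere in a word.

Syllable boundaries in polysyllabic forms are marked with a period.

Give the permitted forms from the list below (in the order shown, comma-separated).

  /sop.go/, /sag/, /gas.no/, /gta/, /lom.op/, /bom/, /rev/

/sop.go/ — σ1 onset /s/, coda /p/ ok; σ2 onset /g/, coda /∅/ ok → permitted
/sag/ — σ1 onset /s/, coda /g/ ok → permitted
/gas.no/ — σ1 onset /g/, coda /s/ ok; σ2 onset /n/, coda /∅/ ok → permitted
/gta/ — violates constraint 5: syllable 1 onset /gt/ has 2 consonants (> 1) → not permitted
/lom.op/ — violates constraint 3: syllable 1 coda contains /m/ → not permitted
/bom/ — violates constraint 3: syllable 1 coda contains /m/ → not permitted
/rev/ — σ1 onset /r/, coda /v/ ok → permitted

/sop.go/, /sag/, /gas.no/, /rev/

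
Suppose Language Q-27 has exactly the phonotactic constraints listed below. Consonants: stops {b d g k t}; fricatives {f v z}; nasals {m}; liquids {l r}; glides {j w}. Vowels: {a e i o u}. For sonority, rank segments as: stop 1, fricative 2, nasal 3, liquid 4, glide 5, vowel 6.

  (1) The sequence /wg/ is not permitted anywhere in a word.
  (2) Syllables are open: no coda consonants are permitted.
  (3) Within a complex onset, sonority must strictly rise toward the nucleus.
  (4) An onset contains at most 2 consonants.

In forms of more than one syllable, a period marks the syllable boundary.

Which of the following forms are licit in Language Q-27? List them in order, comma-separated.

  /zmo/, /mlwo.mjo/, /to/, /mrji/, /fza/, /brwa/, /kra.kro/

/zmo/ — σ1 onset /zm/ (2→3 rises), coda /∅/ ok → licit
/mlwo.mjo/ — violates constraint 4: syllable 1 onset /mlw/ has 3 consonants (> 2) → illicit
/to/ — σ1 onset /t/, coda /∅/ ok → licit
/mrji/ — violates constraint 4: syllable 1 onset /mrj/ has 3 consonants (> 2) → illicit
/fza/ — violates constraint 3: syllable 1 onset /fz/: /f/ (fricative, 2) → /z/ (fricative, 2) does not rise → illicit
/brwa/ — violates constraint 4: syllable 1 onset /brw/ has 3 consonants (> 2) → illicit
/kra.kro/ — σ1 onset /kr/ (1→4 rises), coda /∅/ ok; σ2 onset /kr/ (1→4 rises), coda /∅/ ok → licit

/zmo/, /to/, /kra.kro/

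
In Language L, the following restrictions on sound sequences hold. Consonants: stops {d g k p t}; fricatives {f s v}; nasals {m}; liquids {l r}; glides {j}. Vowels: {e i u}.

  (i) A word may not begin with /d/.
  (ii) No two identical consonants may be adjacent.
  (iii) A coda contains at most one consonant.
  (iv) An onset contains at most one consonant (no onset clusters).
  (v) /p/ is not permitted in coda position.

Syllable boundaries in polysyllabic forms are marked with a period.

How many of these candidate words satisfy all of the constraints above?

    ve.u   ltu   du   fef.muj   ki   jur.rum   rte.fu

ve.u — σ1 onset /v/, coda /∅/ ok; σ2 onset /∅/, coda /∅/ ok → permitted
ltu — violates constraint (iv): syllable 1 onset /lt/ has 2 consonants (> 1) → not permitted
du — violates constraint (i): word begins with /d/ → not permitted
fef.muj — σ1 onset /f/, coda /f/ ok; σ2 onset /m/, coda /j/ ok → permitted
ki — σ1 onset /k/, coda /∅/ ok → permitted
jur.rum — violates constraint (ii): adjacent identical consonants /rr/ → not permitted
rte.fu — violates constraint (iv): syllable 1 onset /rt/ has 2 consonants (> 1) → not permitted
Permitted: ve.u, fef.muj, ki → 3.

3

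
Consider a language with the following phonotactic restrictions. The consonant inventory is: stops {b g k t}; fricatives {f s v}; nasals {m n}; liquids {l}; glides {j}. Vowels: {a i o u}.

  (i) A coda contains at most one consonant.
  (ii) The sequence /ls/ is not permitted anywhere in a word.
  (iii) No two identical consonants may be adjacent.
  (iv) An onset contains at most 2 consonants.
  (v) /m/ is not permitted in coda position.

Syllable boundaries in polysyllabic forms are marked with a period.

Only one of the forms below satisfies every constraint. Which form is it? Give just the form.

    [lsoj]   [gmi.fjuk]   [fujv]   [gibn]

[gmi.fjuk]

[lsoj] — violates constraint (ii): contains banned sequence /ls/ → not permitted
[gmi.fjuk] — σ1 onset /gm/ (2C), coda /∅/ ok; σ2 onset /fj/ (2C), coda /k/ ok → permitted
[fujv] — violates constraint (i): syllable 1 coda /jv/ has 2 consonants (> 1) → not permitted
[gibn] — violates constraint (i): syllable 1 coda /bn/ has 2 consonants (> 1) → not permitted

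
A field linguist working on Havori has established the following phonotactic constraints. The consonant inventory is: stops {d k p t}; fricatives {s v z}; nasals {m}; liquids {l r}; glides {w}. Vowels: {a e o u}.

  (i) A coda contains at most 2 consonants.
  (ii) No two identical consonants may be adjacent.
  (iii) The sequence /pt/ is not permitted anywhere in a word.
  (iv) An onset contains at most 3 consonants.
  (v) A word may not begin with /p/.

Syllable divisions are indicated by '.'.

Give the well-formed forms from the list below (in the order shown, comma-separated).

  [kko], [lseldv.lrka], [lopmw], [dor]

[kko] — violates constraint (ii): adjacent identical consonants /kk/ → ill-formed
[lseldv.lrka] — violates constraint (i): syllable 1 coda /ldv/ has 3 consonants (> 2) → ill-formed
[lopmw] — violates constraint (i): syllable 1 coda /pmw/ has 3 consonants (> 2) → ill-formed
[dor] — σ1 onset /d/, coda /r/ ok → well-formed

[dor]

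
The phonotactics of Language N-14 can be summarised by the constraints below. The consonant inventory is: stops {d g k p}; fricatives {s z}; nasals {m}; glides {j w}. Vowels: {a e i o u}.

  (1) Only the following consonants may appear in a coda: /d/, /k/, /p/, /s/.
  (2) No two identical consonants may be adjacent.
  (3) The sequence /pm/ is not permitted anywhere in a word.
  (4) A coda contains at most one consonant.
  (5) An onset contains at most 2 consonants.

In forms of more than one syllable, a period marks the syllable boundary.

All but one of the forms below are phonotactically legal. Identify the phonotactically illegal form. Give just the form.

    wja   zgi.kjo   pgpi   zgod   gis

pgpi

wja — σ1 onset /wj/ (2C), coda /∅/ ok → phonotactically legal
zgi.kjo — σ1 onset /zg/ (2C), coda /∅/ ok; σ2 onset /kj/ (2C), coda /∅/ ok → phonotactically legal
pgpi — violates constraint 5: syllable 1 onset /pgp/ has 3 consonants (> 2) → phonotactically illegal
zgod — σ1 onset /zg/ (2C), coda /d/ ok → phonotactically legal
gis — σ1 onset /g/, coda /s/ ok → phonotactically legal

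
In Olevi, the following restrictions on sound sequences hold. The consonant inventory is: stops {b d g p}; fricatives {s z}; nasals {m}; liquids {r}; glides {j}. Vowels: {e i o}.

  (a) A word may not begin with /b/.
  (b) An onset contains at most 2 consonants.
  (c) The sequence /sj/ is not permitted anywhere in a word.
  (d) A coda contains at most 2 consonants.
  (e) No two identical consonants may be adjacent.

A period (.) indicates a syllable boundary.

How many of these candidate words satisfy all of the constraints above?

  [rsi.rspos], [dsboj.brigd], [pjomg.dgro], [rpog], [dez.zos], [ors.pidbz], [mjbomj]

1

[rsi.rspos] — violates constraint (b): syllable 2 onset /rsp/ has 3 consonants (> 2) → phonotactically illegal
[dsboj.brigd] — violates constraint (b): syllable 1 onset /dsb/ has 3 consonants (> 2) → phonotactically illegal
[pjomg.dgro] — violates constraint (b): syllable 2 onset /dgr/ has 3 consonants (> 2) → phonotactically illegal
[rpog] — σ1 onset /rp/ (2C), coda /g/ ok → phonotactically legal
[dez.zos] — violates constraint (e): adjacent identical consonants /zz/ → phonotactically illegal
[ors.pidbz] — violates constraint (d): syllable 2 coda /dbz/ has 3 consonants (> 2) → phonotactically illegal
[mjbomj] — violates constraint (b): syllable 1 onset /mjb/ has 3 consonants (> 2) → phonotactically illegal
Phonotactically legal: [rpog] → 1.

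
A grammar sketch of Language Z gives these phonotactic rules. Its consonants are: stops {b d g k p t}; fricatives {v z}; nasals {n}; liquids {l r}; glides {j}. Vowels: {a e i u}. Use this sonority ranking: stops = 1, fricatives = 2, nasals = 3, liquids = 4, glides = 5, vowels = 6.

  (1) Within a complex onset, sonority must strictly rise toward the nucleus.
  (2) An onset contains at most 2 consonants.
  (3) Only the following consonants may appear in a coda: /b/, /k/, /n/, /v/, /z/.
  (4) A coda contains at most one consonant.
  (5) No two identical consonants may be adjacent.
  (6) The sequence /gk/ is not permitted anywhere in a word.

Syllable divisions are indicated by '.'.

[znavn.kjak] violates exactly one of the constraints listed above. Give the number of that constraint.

4

[znavn.kjak]: syllable 1 coda /vn/ has 2 consonants (> 1).
This is a violation of constraint 4: "A coda contains at most one consonant."
The remaining constraints (1, 2, 3, 5, 6) are satisfied.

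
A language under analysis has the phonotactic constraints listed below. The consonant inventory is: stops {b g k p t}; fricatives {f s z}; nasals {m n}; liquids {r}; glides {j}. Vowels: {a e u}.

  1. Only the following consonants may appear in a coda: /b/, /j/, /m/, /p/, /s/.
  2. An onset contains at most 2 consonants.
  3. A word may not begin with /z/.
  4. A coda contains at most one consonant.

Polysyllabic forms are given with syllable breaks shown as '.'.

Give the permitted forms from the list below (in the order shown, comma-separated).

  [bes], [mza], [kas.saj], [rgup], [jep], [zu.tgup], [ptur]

[bes], [mza], [kas.saj], [rgup], [jep]

[bes] — σ1 onset /b/, coda /s/ ok → permitted
[mza] — σ1 onset /mz/ (2C), coda /∅/ ok → permitted
[kas.saj] — σ1 onset /k/, coda /s/ ok; σ2 onset /s/, coda /j/ ok → permitted
[rgup] — σ1 onset /rg/ (2C), coda /p/ ok → permitted
[jep] — σ1 onset /j/, coda /p/ ok → permitted
[zu.tgup] — violates constraint 3: word begins with /z/ → not permitted
[ptur] — violates constraint 1: syllable 1 coda contains /r/, which is not a licensed coda consonant → not permitted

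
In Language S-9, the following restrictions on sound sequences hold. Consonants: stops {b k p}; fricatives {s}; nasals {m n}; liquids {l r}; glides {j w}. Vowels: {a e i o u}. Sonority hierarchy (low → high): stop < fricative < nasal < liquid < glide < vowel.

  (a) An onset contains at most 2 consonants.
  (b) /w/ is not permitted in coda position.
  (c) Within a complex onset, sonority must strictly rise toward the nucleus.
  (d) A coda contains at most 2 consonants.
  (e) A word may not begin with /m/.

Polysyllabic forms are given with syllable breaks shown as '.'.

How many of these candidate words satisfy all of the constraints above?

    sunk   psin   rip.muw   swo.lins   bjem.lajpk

sunk — σ1 onset /s/, coda /nk/ (2C) ok → permitted
psin — σ1 onset /ps/ (1→2 rises), coda /n/ ok → permitted
rip.muw — violates constraint (b): syllable 2 coda contains /w/ → not permitted
swo.lins — σ1 onset /sw/ (2→5 rises), coda /∅/ ok; σ2 onset /l/, coda /ns/ (2C) ok → permitted
bjem.lajpk — violates constraint (d): syllable 2 coda /jpk/ has 3 consonants (> 2) → not permitted
Permitted: sunk, psin, swo.lins → 3.

3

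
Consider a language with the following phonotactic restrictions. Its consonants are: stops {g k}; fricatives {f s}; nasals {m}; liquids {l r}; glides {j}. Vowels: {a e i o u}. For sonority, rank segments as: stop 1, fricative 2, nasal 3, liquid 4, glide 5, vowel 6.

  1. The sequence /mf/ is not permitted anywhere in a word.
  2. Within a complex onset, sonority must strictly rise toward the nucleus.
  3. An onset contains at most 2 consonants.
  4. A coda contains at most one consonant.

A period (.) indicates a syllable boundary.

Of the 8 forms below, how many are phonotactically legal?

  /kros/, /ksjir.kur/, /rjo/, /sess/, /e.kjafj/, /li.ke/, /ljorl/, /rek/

4

/kros/ — σ1 onset /kr/ (1→4 rises), coda /s/ ok → phonotactically legal
/ksjir.kur/ — violates constraint 3: syllable 1 onset /ksj/ has 3 consonants (> 2) → phonotactically illegal
/rjo/ — σ1 onset /rj/ (4→5 rises), coda /∅/ ok → phonotactically legal
/sess/ — violates constraint 4: syllable 1 coda /ss/ has 2 consonants (> 1) → phonotactically illegal
/e.kjafj/ — violates constraint 4: syllable 2 coda /fj/ has 2 consonants (> 1) → phonotactically illegal
/li.ke/ — σ1 onset /l/, coda /∅/ ok; σ2 onset /k/, coda /∅/ ok → phonotactically legal
/ljorl/ — violates constraint 4: syllable 1 coda /rl/ has 2 consonants (> 1) → phonotactically illegal
/rek/ — σ1 onset /r/, coda /k/ ok → phonotactically legal
Phonotactically legal: /kros/, /rjo/, /li.ke/, /rek/ → 4.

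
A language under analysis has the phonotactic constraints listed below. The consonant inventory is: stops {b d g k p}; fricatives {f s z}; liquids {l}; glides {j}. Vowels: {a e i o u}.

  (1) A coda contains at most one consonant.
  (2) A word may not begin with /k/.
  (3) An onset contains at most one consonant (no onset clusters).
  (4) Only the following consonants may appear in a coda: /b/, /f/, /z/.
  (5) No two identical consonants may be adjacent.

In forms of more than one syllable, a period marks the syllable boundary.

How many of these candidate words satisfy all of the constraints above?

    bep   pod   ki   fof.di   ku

bep — violates constraint 4: syllable 1 coda contains /p/, which is not a licensed coda consonant → phonotactically illegal
pod — violates constraint 4: syllable 1 coda contains /d/, which is not a licensed coda consonant → phonotactically illegal
ki — violates constraint 2: word begins with /k/ → phonotactically illegal
fof.di — σ1 onset /f/, coda /f/ ok; σ2 onset /d/, coda /∅/ ok → phonotactically legal
ku — violates constraint 2: word begins with /k/ → phonotactically illegal
Phonotactically legal: fof.di → 1.

1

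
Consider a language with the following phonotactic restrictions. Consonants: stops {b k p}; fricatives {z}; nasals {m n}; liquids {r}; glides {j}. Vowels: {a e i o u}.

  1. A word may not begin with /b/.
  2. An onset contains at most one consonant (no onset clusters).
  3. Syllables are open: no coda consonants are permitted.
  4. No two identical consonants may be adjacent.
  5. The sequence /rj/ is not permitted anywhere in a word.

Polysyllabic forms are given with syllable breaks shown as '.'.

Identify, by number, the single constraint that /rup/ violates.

3

/rup/: syllable 1 coda /p/ has 1 consonant (> 0).
This is a violation of constraint 3: "Syllables are open: no coda consonants are permitted."
The remaining constraints (1, 2, 4, 5) are satisfied.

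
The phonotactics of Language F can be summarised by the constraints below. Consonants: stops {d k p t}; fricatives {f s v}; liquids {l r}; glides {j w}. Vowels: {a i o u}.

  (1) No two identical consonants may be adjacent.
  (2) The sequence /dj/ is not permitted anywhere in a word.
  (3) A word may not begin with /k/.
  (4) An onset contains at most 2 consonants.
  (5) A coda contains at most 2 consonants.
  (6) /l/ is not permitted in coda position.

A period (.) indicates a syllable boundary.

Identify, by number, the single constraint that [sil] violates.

[sil]: syllable 1 coda contains /l/.
This is a violation of constraint 6: "/l/ is not permitted in coda position."
The remaining constraints (1, 2, 3, 4, 5) are satisfied.

6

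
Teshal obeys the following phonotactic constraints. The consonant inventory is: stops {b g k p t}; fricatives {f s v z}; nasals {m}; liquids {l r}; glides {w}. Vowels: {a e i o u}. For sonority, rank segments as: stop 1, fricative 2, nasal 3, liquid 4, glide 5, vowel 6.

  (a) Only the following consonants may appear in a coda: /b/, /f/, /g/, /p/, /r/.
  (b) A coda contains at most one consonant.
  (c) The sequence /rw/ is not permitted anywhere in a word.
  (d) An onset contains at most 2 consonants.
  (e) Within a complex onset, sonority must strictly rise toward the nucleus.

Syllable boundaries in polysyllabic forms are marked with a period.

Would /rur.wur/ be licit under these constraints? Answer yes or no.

no

/rur.wur/ — violates constraint (c): contains banned sequence /rw/ → illicit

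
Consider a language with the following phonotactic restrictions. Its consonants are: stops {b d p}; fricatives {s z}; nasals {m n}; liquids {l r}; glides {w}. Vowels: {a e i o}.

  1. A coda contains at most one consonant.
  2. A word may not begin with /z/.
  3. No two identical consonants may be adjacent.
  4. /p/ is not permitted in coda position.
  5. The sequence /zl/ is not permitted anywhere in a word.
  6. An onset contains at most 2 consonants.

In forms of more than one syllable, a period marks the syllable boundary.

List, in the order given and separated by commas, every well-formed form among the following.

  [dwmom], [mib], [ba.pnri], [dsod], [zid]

[dwmom] — violates constraint 6: syllable 1 onset /dwm/ has 3 consonants (> 2) → ill-formed
[mib] — σ1 onset /m/, coda /b/ ok → well-formed
[ba.pnri] — violates constraint 6: syllable 2 onset /pnr/ has 3 consonants (> 2) → ill-formed
[dsod] — σ1 onset /ds/ (2C), coda /d/ ok → well-formed
[zid] — violates constraint 2: word begins with /z/ → ill-formed

[mib], [dsod]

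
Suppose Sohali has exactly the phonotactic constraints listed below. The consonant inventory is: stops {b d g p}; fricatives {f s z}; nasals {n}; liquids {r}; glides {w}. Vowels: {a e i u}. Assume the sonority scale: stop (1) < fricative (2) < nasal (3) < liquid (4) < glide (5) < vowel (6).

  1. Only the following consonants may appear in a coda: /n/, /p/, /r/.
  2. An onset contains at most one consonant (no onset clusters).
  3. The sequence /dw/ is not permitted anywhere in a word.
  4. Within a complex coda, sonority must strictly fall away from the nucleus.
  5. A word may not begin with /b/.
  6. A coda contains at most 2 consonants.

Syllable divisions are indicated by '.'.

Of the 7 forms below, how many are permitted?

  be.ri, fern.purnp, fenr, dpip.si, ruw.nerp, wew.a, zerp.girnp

be.ri — violates constraint 5: word begins with /b/ → not permitted
fern.purnp — violates constraint 6: syllable 2 coda /rnp/ has 3 consonants (> 2) → not permitted
fenr — violates constraint 4: syllable 1 coda /nr/: /n/ (nasal, 3) → /r/ (liquid, 4) does not fall → not permitted
dpip.si — violates constraint 2: syllable 1 onset /dp/ has 2 consonants (> 1) → not permitted
ruw.nerp — violates constraint 1: syllable 1 coda contains /w/, which is not a licensed coda consonant → not permitted
wew.a — violates constraint 1: syllable 1 coda contains /w/, which is not a licensed coda consonant → not permitted
zerp.girnp — violates constraint 6: syllable 2 coda /rnp/ has 3 consonants (> 2) → not permitted
No form is permitted → 0.

0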